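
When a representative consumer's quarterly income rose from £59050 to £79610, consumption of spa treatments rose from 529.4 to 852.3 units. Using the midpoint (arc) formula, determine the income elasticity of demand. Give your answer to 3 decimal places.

ΔQ = 852.3 − 529.4 = 322.9; midpoint Q̄ = (529.4 + 852.3)/2 = 690.85.
ΔI = 79610 − 59050 = 20560; midpoint Ī = (59050 + 79610)/2 = 69330.
η = (ΔQ/Q̄) ÷ (ΔI/Ī) = (322.9/690.85) ÷ (20560/69330) = 1.576.

1.576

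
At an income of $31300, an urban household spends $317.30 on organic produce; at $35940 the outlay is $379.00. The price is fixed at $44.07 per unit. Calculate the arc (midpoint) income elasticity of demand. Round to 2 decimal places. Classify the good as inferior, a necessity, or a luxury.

With a constant price, Q₁ = 317.30/44.07 = 7.200 and Q₂ = 379.00/44.07 = 8.600 (equivalently, work directly with expenditure since P cancels).
Midpoint %ΔQ = (379.00 − 317.30)/348.15 = 0.17722; midpoint %ΔI = (35940 − 31300)/33620 = 0.13801.
η = 0.17722 / 0.13801 = 1.28.
η > 1 ⇒ luxury.

1.28 (luxury)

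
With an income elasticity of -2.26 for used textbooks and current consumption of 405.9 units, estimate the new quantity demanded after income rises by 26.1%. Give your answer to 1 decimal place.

166.5

%ΔQ ≈ η × %ΔI = -2.26 × 26.1% = -58.986%.
New Q ≈ 405.9 × (1 − 0.58986) = 166.5.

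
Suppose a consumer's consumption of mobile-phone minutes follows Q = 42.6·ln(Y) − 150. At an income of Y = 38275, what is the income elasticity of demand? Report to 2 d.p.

0.14

At Y = 38275: Q = 299.539.
dQ/dY = 42.6/Y = 0.001113 at this income.
η = (dQ/dY)·(Y/Q) = 0.001113 × (38275/299.539) = 0.14.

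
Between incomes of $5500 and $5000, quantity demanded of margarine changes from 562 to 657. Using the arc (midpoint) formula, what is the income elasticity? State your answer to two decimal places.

-1.64

ΔQ = 657 − 562 = 95; midpoint Q̄ = (562 + 657)/2 = 609.5.
ΔI = 5000 − 5500 = -500; midpoint Ī = (5500 + 5000)/2 = 5250.
η = (ΔQ/Q̄) ÷ (ΔI/Ī) = (95/609.5) ÷ (-500/5250) = -1.64.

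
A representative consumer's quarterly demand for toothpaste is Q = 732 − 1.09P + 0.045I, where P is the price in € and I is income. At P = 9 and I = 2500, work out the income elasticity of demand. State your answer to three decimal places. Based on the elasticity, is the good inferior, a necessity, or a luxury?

At P = 9, I = 2500: Q = 834.690.
Holding P constant, ∂Q/∂I = 0.045.
η_I = (∂Q/∂I)·(I/Q) = 0.045 × (2500/834.690) = 0.135.
Since 0 < η < 1, this is a necessity.

0.135 (necessity)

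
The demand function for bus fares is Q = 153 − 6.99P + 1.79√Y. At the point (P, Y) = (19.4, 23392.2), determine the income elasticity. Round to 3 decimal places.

At P = 19.4, Y = 23392.2: Q = 291.166.
Holding P constant, ∂Q/∂Y = 1.79/(2√Y) = 0.00585177.
η_Y = (∂Q/∂Y)·(Y/Q) = 0.00585177 × (23392.2/291.166) = 0.470.

0.470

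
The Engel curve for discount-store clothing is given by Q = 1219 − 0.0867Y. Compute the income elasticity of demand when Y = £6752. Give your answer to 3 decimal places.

At Y = 6752: Q = 633.602.
dQ/dY = −0.0867.
η = (dQ/dY)·(Y/Q) = -0.0867 × (6752/633.602) = -0.924.

-0.924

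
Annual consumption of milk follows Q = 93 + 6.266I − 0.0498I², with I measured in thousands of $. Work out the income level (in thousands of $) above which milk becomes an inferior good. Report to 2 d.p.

62.91

dQ/dI = 6.266 − 0.0996I.
The good is inferior where dQ/dI < 0. Setting dQ/dI = 0 gives I = 6.266 / 0.0996 = 62.91.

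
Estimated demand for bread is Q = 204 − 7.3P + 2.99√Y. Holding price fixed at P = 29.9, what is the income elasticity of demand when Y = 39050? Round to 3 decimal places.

At P = 29.9, Y = 39050: Q = 576.586.
Holding P constant, ∂Q/∂Y = 2.99/(2√Y) = 0.00756538.
η_Y = (∂Q/∂Y)·(Y/Q) = 0.00756538 × (39050/576.586) = 0.512.

0.512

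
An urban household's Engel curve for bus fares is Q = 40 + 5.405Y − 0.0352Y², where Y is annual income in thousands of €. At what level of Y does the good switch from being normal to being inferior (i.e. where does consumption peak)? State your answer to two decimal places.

dQ/dY = 5.405 − 0.0704Y.
The good is inferior where dQ/dY < 0. Setting dQ/dY = 0 gives Y = 5.405 / 0.0704 = 76.78.

76.78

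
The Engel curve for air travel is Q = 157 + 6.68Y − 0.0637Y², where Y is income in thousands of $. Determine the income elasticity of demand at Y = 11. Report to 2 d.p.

At Y = 11: Q = 222.7723.
dQ/dY = 6.68 − 0.1274Y = 5.27860.
η = (dQ/dY)·(Y/Q) = 5.27860 × (11/222.7723) = 0.26.

0.26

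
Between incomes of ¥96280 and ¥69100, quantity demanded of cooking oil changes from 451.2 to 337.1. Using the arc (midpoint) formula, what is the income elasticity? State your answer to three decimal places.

0.881

ΔQ = 337.1 − 451.2 = -114.1; midpoint Q̄ = (451.2 + 337.1)/2 = 394.15.
ΔI = 69100 − 96280 = -27180; midpoint Ī = (96280 + 69100)/2 = 82690.
η = (ΔQ/Q̄) ÷ (ΔI/Ī) = (-114.1/394.15) ÷ (-27180/82690) = 0.881.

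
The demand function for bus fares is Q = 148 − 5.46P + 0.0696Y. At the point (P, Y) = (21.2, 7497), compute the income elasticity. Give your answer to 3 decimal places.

At P = 21.2, Y = 7497: Q = 554.039.
Holding P constant, ∂Q/∂Y = 0.0696.
η_Y = (∂Q/∂Y)·(Y/Q) = 0.0696 × (7497/554.039) = 0.942.

0.942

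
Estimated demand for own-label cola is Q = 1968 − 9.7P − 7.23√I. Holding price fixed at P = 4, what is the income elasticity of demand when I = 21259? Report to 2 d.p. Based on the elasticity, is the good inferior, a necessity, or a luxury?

At P = 4, I = 21259: Q = 875.032.
Holding P constant, ∂Q/∂I = -7.23/(2√I) = -0.0247934.
η_I = (∂Q/∂I)·(I/Q) = -0.0247934 × (21259/875.032) = -0.60.
Since η < 0, this is an inferior good.

-0.60 (inferior good)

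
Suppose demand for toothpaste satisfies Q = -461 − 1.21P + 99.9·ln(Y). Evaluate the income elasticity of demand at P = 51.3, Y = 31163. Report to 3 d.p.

At P = 51.3, Y = 31163: Q = 510.591.
Holding P constant, ∂Q/∂Y = 99.9/Y = 0.00320572.
η_Y = (∂Q/∂Y)·(Y/Q) = 0.00320572 × (31163/510.591) = 0.196.

0.196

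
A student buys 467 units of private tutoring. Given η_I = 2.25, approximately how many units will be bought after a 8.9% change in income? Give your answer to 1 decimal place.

%ΔQ ≈ η × %ΔI = 2.25 × 8.9% = 20.025%.
New Q ≈ 467 × (1 + 0.20025) = 560.5.

560.5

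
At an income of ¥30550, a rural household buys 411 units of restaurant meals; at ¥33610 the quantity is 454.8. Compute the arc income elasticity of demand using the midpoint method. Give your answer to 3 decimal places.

ΔQ = 454.8 − 411 = 43.8; midpoint Q̄ = (411 + 454.8)/2 = 432.9.
ΔI = 33610 − 30550 = 3060; midpoint Ī = (30550 + 33610)/2 = 32080.
η = (ΔQ/Q̄) ÷ (ΔI/Ī) = (43.8/432.9) ÷ (3060/32080) = 1.061.

1.061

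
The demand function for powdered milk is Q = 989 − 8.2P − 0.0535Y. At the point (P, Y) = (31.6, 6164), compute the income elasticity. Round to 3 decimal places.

At P = 31.6, Y = 6164: Q = 400.106.
Holding P constant, ∂Q/∂Y = −0.0535.
η_Y = (∂Q/∂Y)·(Y/Q) = -0.0535 × (6164/400.106) = -0.824.

-0.824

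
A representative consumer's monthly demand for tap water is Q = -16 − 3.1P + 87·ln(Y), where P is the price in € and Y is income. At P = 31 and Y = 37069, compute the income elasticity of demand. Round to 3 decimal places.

0.108

At P = 31, Y = 37069: Q = 803.187.
Holding P constant, ∂Q/∂Y = 87/Y = 0.00234697.
η_Y = (∂Q/∂Y)·(Y/Q) = 0.00234697 × (37069/803.187) = 0.108.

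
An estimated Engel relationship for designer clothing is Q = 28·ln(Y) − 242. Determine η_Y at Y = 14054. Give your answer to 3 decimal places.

At Y = 14054: Q = 25.419.
dQ/dY = 28/Y = 0.00199232 at this income.
η = (dQ/dY)·(Y/Q) = 0.00199232 × (14054/25.419) = 1.102.

1.102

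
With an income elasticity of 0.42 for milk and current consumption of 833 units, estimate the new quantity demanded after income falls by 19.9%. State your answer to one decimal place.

%ΔQ ≈ η × %ΔI = 0.42 × (-19.9%) = -8.358%.
New Q ≈ 833 × (1 − 0.08358) = 763.4.

763.4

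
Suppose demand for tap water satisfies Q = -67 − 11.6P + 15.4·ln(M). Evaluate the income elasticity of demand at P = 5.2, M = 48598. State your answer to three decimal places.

0.396

At P = 5.2, M = 48598: Q = 38.867.
Holding P constant, ∂Q/∂M = 15.4/M = 0.000316885.
η_M = (∂Q/∂M)·(M/Q) = 0.000316885 × (48598/38.867) = 0.396.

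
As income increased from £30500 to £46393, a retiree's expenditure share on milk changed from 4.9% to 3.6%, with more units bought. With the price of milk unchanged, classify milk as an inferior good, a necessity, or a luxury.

necessity

Quantity rises but the budget share falls as income rises, so 0 < η < 1.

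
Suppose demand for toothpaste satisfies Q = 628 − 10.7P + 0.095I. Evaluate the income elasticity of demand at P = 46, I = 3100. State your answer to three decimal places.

0.684

At P = 46, I = 3100: Q = 430.300.
Holding P constant, ∂Q/∂I = 0.095.
η_I = (∂Q/∂I)·(I/Q) = 0.095 × (3100/430.300) = 0.684.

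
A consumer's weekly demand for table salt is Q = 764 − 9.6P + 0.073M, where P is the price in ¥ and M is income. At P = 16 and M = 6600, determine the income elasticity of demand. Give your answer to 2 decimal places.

At P = 16, M = 6600: Q = 1092.200.
Holding P constant, ∂Q/∂M = 0.073.
η_M = (∂Q/∂M)·(M/Q) = 0.073 × (6600/1092.200) = 0.44.

0.44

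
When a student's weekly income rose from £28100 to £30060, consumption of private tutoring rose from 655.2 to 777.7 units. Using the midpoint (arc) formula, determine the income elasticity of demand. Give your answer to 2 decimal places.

2.54

ΔQ = 777.7 − 655.2 = 122.5; midpoint Q̄ = (655.2 + 777.7)/2 = 716.45.
ΔI = 30060 − 28100 = 1960; midpoint Ī = (28100 + 30060)/2 = 29080.
η = (ΔQ/Q̄) ÷ (ΔI/Ī) = (122.5/716.45) ÷ (1960/29080) = 2.54.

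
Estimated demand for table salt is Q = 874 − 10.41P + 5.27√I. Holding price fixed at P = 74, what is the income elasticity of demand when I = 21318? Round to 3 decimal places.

0.441

At P = 74, I = 21318: Q = 873.116.
Holding P constant, ∂Q/∂I = 5.27/(2√I) = 0.0180471.
η_I = (∂Q/∂I)·(I/Q) = 0.0180471 × (21318/873.116) = 0.441.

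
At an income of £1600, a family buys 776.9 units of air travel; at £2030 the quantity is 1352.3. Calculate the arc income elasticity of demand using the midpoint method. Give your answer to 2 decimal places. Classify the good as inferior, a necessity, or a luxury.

ΔQ = 1352.3 − 776.9 = 575.4; midpoint Q̄ = (776.9 + 1352.3)/2 = 1064.6.
ΔI = 2030 − 1600 = 430; midpoint Ī = (1600 + 2030)/2 = 1815.
η = (ΔQ/Q̄) ÷ (ΔI/Ī) = (575.4/1064.6) ÷ (430/1815) = 2.28.
η > 1 ⇒ luxury.

2.28 (luxury)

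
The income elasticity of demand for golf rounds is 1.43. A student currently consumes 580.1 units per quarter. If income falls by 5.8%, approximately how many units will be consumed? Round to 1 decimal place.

%ΔQ ≈ η × %ΔI = 1.43 × (-5.8%) = -8.294%.
New Q ≈ 580.1 × (1 − 0.08294) = 532.0.

532.0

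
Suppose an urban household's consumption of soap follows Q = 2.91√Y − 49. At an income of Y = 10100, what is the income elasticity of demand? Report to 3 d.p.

0.601

At Y = 10100: Q = 243.451.
dQ/dY = 2.91/(2√Y) = 0.0144778 at this income.
η = (dQ/dY)·(Y/Q) = 0.0144778 × (10100/243.451) = 0.601.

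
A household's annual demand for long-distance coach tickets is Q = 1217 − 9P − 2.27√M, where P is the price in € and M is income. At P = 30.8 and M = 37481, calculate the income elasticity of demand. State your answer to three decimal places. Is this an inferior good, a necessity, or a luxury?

At P = 30.8, M = 37481: Q = 500.328.
Holding P constant, ∂Q/∂M = -2.27/(2√M) = -0.0058626.
η_M = (∂Q/∂M)·(M/Q) = -0.0058626 × (37481/500.328) = -0.439.
Since η < 0, this is an inferior good.

-0.439 (inferior good)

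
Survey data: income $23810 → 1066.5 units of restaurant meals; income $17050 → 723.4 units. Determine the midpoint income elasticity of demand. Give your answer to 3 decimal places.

1.159

ΔQ = 723.4 − 1066.5 = -343.1; midpoint Q̄ = (1066.5 + 723.4)/2 = 894.95.
ΔI = 17050 − 23810 = -6760; midpoint Ī = (23810 + 17050)/2 = 20430.
η = (ΔQ/Q̄) ÷ (ΔI/Ī) = (-343.1/894.95) ÷ (-6760/20430) = 1.159.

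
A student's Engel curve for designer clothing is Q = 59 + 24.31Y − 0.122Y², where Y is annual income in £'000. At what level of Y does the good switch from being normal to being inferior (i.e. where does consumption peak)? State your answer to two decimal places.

dQ/dY = 24.31 − 0.244Y.
The good is inferior where dQ/dY < 0. Setting dQ/dY = 0 gives Y = 24.31 / 0.244 = 99.63.

99.63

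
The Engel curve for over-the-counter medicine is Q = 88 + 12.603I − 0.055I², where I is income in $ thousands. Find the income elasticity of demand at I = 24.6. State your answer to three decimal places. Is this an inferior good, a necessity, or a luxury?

0.667 (necessity)

At I = 24.6: Q = 364.7500.
dQ/dI = 12.603 − 0.11I = 9.89700.
η = (dQ/dI)·(I/Q) = 9.89700 × (24.6/364.7500) = 0.667.
0 < η < 1 ⇒ necessity.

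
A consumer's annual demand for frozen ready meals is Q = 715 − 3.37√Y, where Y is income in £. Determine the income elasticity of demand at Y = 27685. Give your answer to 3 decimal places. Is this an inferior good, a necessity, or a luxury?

-1.817 (inferior good)

At Y = 27685: Q = 154.272.
dQ/dY = -3.37/(2√Y) = -0.0101269 at this income.
η = (dQ/dY)·(Y/Q) = -0.0101269 × (27685/154.272) = -1.817.
Since η < 0, the good is an inferior good.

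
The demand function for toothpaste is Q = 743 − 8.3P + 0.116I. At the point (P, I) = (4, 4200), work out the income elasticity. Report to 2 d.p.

0.41

At P = 4, I = 4200: Q = 1197.000.
Holding P constant, ∂Q/∂I = 0.116.
η_I = (∂Q/∂I)·(I/Q) = 0.116 × (4200/1197.000) = 0.41.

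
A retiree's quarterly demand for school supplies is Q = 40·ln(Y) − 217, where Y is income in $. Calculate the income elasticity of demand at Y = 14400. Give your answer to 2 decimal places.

0.24

At Y = 14400: Q = 165.999.
dQ/dY = 40/Y = 0.00277778 at this income.
η = (dQ/dY)·(Y/Q) = 0.00277778 × (14400/165.999) = 0.24.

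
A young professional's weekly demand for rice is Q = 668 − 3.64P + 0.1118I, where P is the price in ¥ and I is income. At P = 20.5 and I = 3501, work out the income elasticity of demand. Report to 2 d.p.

At P = 20.5, I = 3501: Q = 984.792.
Holding P constant, ∂Q/∂I = 0.1118.
η_I = (∂Q/∂I)·(I/Q) = 0.1118 × (3501/984.792) = 0.40.

0.40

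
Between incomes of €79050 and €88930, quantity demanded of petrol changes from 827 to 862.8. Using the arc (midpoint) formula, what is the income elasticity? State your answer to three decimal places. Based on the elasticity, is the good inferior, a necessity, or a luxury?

ΔQ = 862.8 − 827 = 35.8; midpoint Q̄ = (827 + 862.8)/2 = 844.9.
ΔI = 88930 − 79050 = 9880; midpoint Ī = (79050 + 88930)/2 = 83990.
η = (ΔQ/Q̄) ÷ (ΔI/Ī) = (35.8/844.9) ÷ (9880/83990) = 0.360.
0 < η < 1 ⇒ necessity.

0.360 (necessity)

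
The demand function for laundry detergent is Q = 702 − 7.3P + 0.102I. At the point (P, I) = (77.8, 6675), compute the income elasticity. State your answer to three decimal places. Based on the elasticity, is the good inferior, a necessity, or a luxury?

0.835 (necessity)

At P = 77.8, I = 6675: Q = 814.910.
Holding P constant, ∂Q/∂I = 0.102.
η_I = (∂Q/∂I)·(I/Q) = 0.102 × (6675/814.910) = 0.835.
Since 0 < η < 1, this is a necessity.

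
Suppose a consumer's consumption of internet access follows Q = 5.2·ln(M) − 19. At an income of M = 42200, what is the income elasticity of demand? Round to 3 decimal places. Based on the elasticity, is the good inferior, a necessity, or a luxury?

0.143 (necessity)

At M = 42200: Q = 36.381.
dQ/dM = 5.2/M = 0.000123223 at this income.
η = (dQ/dM)·(M/Q) = 0.000123223 × (42200/36.381) = 0.143.
Since 0 < η < 1, the good is a necessity.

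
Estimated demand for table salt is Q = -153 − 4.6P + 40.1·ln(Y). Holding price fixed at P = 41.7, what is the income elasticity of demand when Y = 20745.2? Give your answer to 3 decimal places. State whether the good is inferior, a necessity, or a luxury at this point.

At P = 41.7, Y = 20745.2: Q = 53.777.
Holding P constant, ∂Q/∂Y = 40.1/Y = 0.00193298.
η_Y = (∂Q/∂Y)·(Y/Q) = 0.00193298 × (20745.2/53.777) = 0.746.
Since 0 < η < 1, this is a necessity.

0.746 (necessity)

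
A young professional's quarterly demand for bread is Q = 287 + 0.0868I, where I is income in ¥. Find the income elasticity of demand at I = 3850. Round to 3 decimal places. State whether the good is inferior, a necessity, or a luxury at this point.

At I = 3850: Q = 621.180.
dQ/dI = 0.0868.
η = (dQ/dI)·(I/Q) = 0.0868 × (3850/621.180) = 0.538.
Since 0 < η < 1, the good is a necessity.

0.538 (necessity)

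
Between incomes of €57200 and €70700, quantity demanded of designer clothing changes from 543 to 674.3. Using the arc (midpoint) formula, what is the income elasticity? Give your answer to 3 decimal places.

1.022

ΔQ = 674.3 − 543 = 131.3; midpoint Q̄ = (543 + 674.3)/2 = 608.65.
ΔI = 70700 − 57200 = 13500; midpoint Ī = (57200 + 70700)/2 = 63950.
η = (ΔQ/Q̄) ÷ (ΔI/Ī) = (131.3/608.65) ÷ (13500/63950) = 1.022.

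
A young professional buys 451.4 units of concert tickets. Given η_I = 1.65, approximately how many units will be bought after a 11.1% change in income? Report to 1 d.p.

534.1

%ΔQ ≈ η × %ΔI = 1.65 × 11.1% = 18.315%.
New Q ≈ 451.4 × (1 + 0.18315) = 534.1.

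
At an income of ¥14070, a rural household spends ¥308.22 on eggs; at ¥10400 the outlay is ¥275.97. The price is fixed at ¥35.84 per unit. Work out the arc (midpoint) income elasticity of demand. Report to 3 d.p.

0.368

With a constant price, Q₁ = 308.22/35.84 = 8.600 and Q₂ = 275.97/35.84 = 7.700 (equivalently, work directly with expenditure since P cancels).
Midpoint %ΔQ = (275.97 − 308.22)/292.10 = -0.11041; midpoint %ΔI = (10400 − 14070)/12235 = -0.29996.
η = -0.11041 / -0.29996 = 0.368.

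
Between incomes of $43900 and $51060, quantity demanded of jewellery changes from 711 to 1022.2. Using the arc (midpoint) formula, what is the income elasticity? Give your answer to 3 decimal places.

ΔQ = 1022.2 − 711 = 311.2; midpoint Q̄ = (711 + 1022.2)/2 = 866.6.
ΔI = 51060 − 43900 = 7160; midpoint Ī = (43900 + 51060)/2 = 47480.
η = (ΔQ/Q̄) ÷ (ΔI/Ī) = (311.2/866.6) ÷ (7160/47480) = 2.381.

2.381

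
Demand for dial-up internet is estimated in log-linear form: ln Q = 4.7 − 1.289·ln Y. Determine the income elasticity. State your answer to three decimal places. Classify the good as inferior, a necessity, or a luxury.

-1.289 (inferior good)

In a log-linear demand, the coefficient on ln Y is the income elasticity.
So η = -1.289.
η < 0 ⇒ inferior good.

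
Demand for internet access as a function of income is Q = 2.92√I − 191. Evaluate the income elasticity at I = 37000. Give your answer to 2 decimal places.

At I = 37000: Q = 370.673.
dQ/dI = 2.92/(2√I) = 0.00759018 at this income.
η = (dQ/dI)·(I/Q) = 0.00759018 × (37000/370.673) = 0.76.

0.76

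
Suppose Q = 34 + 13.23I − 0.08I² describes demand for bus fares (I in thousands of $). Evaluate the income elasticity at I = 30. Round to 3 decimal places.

At I = 30: Q = 358.9000.
dQ/dI = 13.23 − 0.16I = 8.43000.
η = (dQ/dI)·(I/Q) = 8.43000 × (30/358.9000) = 0.705.

0.705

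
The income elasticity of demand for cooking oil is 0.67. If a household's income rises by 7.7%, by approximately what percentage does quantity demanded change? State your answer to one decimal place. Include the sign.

5.2%

%ΔQ ≈ η × %ΔI = 0.67 × 7.7% = 5.2%.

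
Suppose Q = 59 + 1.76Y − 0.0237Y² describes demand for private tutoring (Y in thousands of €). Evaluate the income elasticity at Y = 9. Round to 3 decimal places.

At Y = 9: Q = 72.9203.
dQ/dY = 1.76 − 0.0474Y = 1.33340.
η = (dQ/dY)·(Y/Q) = 1.33340 × (9/72.9203) = 0.165.

0.165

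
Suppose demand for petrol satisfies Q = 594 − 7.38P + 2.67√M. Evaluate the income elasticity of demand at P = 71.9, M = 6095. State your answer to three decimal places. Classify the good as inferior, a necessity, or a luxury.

At P = 71.9, M = 6095: Q = 271.826.
Holding P constant, ∂Q/∂M = 2.67/(2√M) = 0.0170999.
η_M = (∂Q/∂M)·(M/Q) = 0.0170999 × (6095/271.826) = 0.383.
Since 0 < η < 1, this is a necessity.

0.383 (necessity)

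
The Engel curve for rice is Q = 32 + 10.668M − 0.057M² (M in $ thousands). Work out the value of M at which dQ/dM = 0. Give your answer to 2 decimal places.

93.58

dQ/dM = 10.668 − 0.114M.
The good is inferior where dQ/dM < 0. Setting dQ/dM = 0 gives M = 10.668 / 0.114 = 93.58.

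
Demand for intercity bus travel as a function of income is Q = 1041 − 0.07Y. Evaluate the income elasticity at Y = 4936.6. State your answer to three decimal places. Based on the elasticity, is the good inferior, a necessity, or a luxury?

-0.497 (inferior good)

At Y = 4936.6: Q = 695.438.
dQ/dY = −0.07.
η = (dQ/dY)·(Y/Q) = -0.07 × (4936.6/695.438) = -0.497.
Since η < 0, the good is an inferior good.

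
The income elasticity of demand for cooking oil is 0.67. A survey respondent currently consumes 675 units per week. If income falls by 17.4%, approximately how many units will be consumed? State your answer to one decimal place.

%ΔQ ≈ η × %ΔI = 0.67 × (-17.4%) = -11.658%.
New Q ≈ 675 × (1 − 0.11658) = 596.3.

596.3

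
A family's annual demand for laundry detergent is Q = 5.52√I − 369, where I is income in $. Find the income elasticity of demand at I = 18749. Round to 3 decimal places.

At I = 18749: Q = 386.837.
dQ/dI = 5.52/(2√I) = 0.0201567 at this income.
η = (dQ/dI)·(I/Q) = 0.0201567 × (18749/386.837) = 0.977.

0.977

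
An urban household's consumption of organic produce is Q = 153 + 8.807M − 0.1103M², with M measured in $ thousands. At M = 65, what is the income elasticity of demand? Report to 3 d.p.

-1.386

At M = 65: Q = 259.4375.
dQ/dM = 8.807 − 0.2206M = -5.53200.
η = (dQ/dM)·(M/Q) = -5.53200 × (65/259.4375) = -1.386.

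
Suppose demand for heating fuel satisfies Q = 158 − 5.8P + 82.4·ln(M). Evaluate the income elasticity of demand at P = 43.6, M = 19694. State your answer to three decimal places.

At P = 43.6, M = 19694: Q = 719.897.
Holding P constant, ∂Q/∂M = 82.4/M = 0.00418402.
η_M = (∂Q/∂M)·(M/Q) = 0.00418402 × (19694/719.897) = 0.114.

0.114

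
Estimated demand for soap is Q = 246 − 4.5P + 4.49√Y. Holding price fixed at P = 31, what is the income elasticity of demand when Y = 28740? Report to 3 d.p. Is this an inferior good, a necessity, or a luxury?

0.439 (necessity)

At P = 31, Y = 28740: Q = 867.684.
Holding P constant, ∂Q/∂Y = 4.49/(2√Y) = 0.0132426.
η_Y = (∂Q/∂Y)·(Y/Q) = 0.0132426 × (28740/867.684) = 0.439.
Since 0 < η < 1, this is a necessity.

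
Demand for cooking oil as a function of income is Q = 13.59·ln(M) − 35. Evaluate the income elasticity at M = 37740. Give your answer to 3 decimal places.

0.126

At M = 37740: Q = 108.218.
dQ/dM = 13.59/M = 0.000360095 at this income.
η = (dQ/dM)·(M/Q) = 0.000360095 × (37740/108.218) = 0.126.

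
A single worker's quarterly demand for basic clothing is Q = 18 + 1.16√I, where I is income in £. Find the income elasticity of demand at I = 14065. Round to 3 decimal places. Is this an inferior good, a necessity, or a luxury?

At I = 14065: Q = 155.571.
dQ/dI = 1.16/(2√I) = 0.00489055 at this income.
η = (dQ/dI)·(I/Q) = 0.00489055 × (14065/155.571) = 0.442.
Since 0 < η < 1, the good is a necessity.

0.442 (necessity)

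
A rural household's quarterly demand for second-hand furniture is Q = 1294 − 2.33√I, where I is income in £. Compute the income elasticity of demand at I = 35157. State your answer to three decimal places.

At I = 35157: Q = 857.120.
dQ/dI = -2.33/(2√I) = -0.00621327 at this income.
η = (dQ/dI)·(I/Q) = -0.00621327 × (35157/857.120) = -0.255.

-0.255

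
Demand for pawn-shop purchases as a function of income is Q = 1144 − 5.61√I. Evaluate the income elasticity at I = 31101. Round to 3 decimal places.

At I = 31101: Q = 154.650.
dQ/dI = -5.61/(2√I) = -0.0159054 at this income.
η = (dQ/dI)·(I/Q) = -0.0159054 × (31101/154.650) = -3.199.

-3.199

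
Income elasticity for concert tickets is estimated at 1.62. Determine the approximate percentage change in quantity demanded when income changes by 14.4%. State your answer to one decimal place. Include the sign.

%ΔQ ≈ η × %ΔI = 1.62 × 14.4% = 23.3%.

23.3%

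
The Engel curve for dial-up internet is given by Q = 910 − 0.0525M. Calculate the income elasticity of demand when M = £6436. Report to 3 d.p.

At M = 6436: Q = 572.110.
dQ/dM = −0.0525.
η = (dQ/dM)·(M/Q) = -0.0525 × (6436/572.110) = -0.591.

-0.591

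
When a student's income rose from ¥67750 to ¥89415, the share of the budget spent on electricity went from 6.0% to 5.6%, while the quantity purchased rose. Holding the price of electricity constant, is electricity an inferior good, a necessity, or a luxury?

Quantity rises but the budget share falls as income rises, so 0 < η < 1.

necessity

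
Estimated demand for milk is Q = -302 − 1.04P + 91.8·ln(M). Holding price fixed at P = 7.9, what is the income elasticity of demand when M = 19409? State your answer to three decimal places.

At P = 7.9, M = 19409: Q = 596.171.
Holding P constant, ∂Q/∂M = 91.8/M = 0.00472976.
η_M = (∂Q/∂M)·(M/Q) = 0.00472976 × (19409/596.171) = 0.154.

0.154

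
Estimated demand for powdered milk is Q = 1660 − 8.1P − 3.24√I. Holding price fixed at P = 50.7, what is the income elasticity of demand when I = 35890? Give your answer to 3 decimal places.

At P = 50.7, I = 35890: Q = 635.523.
Holding P constant, ∂Q/∂I = -3.24/(2√I) = -0.00855122.
η_I = (∂Q/∂I)·(I/Q) = -0.00855122 × (35890/635.523) = -0.483.

-0.483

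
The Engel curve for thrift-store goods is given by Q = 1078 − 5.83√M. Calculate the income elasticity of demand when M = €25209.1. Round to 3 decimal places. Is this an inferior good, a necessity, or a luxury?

-3.038 (inferior good)

At M = 25209.1: Q = 152.349.
dQ/dM = -5.83/(2√M) = -0.0183595 at this income.
η = (dQ/dM)·(M/Q) = -0.0183595 × (25209.1/152.349) = -3.038.
Since η < 0, the good is an inferior good.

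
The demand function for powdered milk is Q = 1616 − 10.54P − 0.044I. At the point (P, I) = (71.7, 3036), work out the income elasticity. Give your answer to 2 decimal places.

-0.18

At P = 71.7, I = 3036: Q = 726.698.
Holding P constant, ∂Q/∂I = −0.044.
η_I = (∂Q/∂I)·(I/Q) = -0.044 × (3036/726.698) = -0.18.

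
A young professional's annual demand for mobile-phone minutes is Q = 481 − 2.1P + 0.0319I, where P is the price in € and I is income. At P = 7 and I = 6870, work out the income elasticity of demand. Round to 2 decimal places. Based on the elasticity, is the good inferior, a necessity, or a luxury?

At P = 7, I = 6870: Q = 685.453.
Holding P constant, ∂Q/∂I = 0.0319.
η_I = (∂Q/∂I)·(I/Q) = 0.0319 × (6870/685.453) = 0.32.
Since 0 < η < 1, this is a necessity.

0.32 (necessity)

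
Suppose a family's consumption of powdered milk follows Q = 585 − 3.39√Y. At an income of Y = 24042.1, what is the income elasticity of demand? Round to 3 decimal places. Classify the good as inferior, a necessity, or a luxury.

At Y = 24042.1: Q = 59.363.
dQ/dY = -3.39/(2√Y) = -0.0109316 at this income.
η = (dQ/dY)·(Y/Q) = -0.0109316 × (24042.1/59.363) = -4.427.
Since η < 0, the good is an inferior good.

-4.427 (inferior good)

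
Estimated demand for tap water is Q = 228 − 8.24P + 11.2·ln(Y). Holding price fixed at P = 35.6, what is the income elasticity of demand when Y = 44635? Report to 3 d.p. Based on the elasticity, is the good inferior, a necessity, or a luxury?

At P = 35.6, Y = 44635: Q = 54.566.
Holding P constant, ∂Q/∂Y = 11.2/Y = 0.000250924.
η_Y = (∂Q/∂Y)·(Y/Q) = 0.000250924 × (44635/54.566) = 0.205.
Since 0 < η < 1, this is a necessity.

0.205 (necessity)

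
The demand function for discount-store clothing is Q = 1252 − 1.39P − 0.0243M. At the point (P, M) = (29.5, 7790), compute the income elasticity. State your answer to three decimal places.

-0.185

At P = 29.5, M = 7790: Q = 1021.698.
Holding P constant, ∂Q/∂M = −0.0243.
η_M = (∂Q/∂M)·(M/Q) = -0.0243 × (7790/1021.698) = -0.185.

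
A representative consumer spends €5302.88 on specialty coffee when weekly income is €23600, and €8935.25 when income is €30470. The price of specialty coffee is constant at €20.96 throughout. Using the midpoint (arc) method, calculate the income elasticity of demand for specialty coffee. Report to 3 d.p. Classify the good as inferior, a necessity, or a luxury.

With a constant price, Q₁ = 5302.88/20.96 = 253.000 and Q₂ = 8935.25/20.96 = 426.300 (equivalently, work directly with expenditure since P cancels).
Midpoint %ΔQ = (8935.25 − 5302.88)/7119.07 = 0.51023; midpoint %ΔI = (30470 − 23600)/27035 = 0.25412.
η = 0.51023 / 0.25412 = 2.008.
η > 1 ⇒ luxury.

2.008 (luxury)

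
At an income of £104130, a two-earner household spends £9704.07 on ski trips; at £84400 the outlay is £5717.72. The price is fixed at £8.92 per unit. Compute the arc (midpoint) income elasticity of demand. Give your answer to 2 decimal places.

With a constant price, Q₁ = 9704.07/8.92 = 1087.900 and Q₂ = 5717.72/8.92 = 641.000 (equivalently, work directly with expenditure since P cancels).
Midpoint %ΔQ = (5717.72 − 9704.07)/7710.90 = -0.51698; midpoint %ΔI = (84400 − 104130)/94265 = -0.20930.
η = -0.51698 / -0.20930 = 2.47.

2.47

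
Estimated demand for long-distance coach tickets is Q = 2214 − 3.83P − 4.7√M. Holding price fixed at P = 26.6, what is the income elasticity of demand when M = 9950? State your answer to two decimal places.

-0.14

At P = 26.6, M = 9950: Q = 1643.298.
Holding P constant, ∂Q/∂M = -4.7/(2√M) = -0.023559.
η_M = (∂Q/∂M)·(M/Q) = -0.023559 × (9950/1643.298) = -0.14.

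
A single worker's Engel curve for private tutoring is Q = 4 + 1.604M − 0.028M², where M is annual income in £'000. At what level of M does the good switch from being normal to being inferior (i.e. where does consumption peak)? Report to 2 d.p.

28.64

dQ/dM = 1.604 − 0.056M.
The good is inferior where dQ/dM < 0. Setting dQ/dM = 0 gives M = 1.604 / 0.056 = 28.64.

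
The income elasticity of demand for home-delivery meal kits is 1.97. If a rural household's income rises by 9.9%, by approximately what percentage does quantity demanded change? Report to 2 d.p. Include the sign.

%ΔQ ≈ η × %ΔI = 1.97 × 9.9% = 19.50%.

19.50%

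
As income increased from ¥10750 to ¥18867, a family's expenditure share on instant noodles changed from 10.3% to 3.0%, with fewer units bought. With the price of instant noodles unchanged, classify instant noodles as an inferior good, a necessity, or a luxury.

Quantity demanded falls as income rises, so η < 0.

inferior good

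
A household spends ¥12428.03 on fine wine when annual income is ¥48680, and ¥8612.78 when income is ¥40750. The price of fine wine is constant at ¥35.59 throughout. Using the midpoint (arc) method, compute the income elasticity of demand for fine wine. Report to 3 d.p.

With a constant price, Q₁ = 12428.03/35.59 = 349.200 and Q₂ = 8612.78/35.59 = 242.000 (equivalently, work directly with expenditure since P cancels).
Midpoint %ΔQ = (8612.78 − 12428.03)/10520.41 = -0.36265; midpoint %ΔI = (40750 − 48680)/44715 = -0.17735.
η = -0.36265 / -0.17735 = 2.045.

2.045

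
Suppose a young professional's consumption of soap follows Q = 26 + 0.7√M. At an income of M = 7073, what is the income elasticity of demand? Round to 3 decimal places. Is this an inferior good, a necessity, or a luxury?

At M = 7073: Q = 84.871.
dQ/dM = 0.7/(2√M) = 0.00416166 at this income.
η = (dQ/dM)·(M/Q) = 0.00416166 × (7073/84.871) = 0.347.
Since 0 < η < 1, the good is a necessity.

0.347 (necessity)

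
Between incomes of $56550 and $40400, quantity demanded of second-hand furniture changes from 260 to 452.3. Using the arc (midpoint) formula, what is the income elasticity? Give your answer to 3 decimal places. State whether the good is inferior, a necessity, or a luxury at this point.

-1.621 (inferior good)

ΔQ = 452.3 − 260 = 192.3; midpoint Q̄ = (260 + 452.3)/2 = 356.15.
ΔI = 40400 − 56550 = -16150; midpoint Ī = (56550 + 40400)/2 = 48475.
η = (ΔQ/Q̄) ÷ (ΔI/Ī) = (192.3/356.15) ÷ (-16150/48475) = -1.621.
η < 0 ⇒ inferior good.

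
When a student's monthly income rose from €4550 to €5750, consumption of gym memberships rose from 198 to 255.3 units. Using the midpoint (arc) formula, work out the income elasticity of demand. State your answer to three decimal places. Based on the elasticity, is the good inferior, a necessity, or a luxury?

ΔQ = 255.3 − 198 = 57.3; midpoint Q̄ = (198 + 255.3)/2 = 226.65.
ΔI = 5750 − 4550 = 1200; midpoint Ī = (4550 + 5750)/2 = 5150.
η = (ΔQ/Q̄) ÷ (ΔI/Ī) = (57.3/226.65) ÷ (1200/5150) = 1.085.
η > 1 ⇒ luxury.

1.085 (luxury)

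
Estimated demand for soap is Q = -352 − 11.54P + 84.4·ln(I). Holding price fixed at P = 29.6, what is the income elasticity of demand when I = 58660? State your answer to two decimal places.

At P = 29.6, I = 58660: Q = 233.087.
Holding P constant, ∂Q/∂I = 84.4/I = 0.0014388.
η_I = (∂Q/∂I)·(I/Q) = 0.0014388 × (58660/233.087) = 0.36.

0.36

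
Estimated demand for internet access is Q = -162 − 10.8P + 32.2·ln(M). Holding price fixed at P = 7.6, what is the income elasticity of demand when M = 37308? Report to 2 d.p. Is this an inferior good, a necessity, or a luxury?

0.34 (necessity)

At P = 7.6, M = 37308: Q = 94.888.
Holding P constant, ∂Q/∂M = 32.2/M = 0.000863086.
η_M = (∂Q/∂M)·(M/Q) = 0.000863086 × (37308/94.888) = 0.34.
Since 0 < η < 1, this is a necessity.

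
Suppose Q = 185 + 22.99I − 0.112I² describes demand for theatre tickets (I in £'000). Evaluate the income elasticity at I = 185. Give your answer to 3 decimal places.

At I = 185: Q = 604.9500.
dQ/dI = 22.99 − 0.224I = -18.45000.
η = (dQ/dI)·(I/Q) = -18.45000 × (185/604.9500) = -5.642.

-5.642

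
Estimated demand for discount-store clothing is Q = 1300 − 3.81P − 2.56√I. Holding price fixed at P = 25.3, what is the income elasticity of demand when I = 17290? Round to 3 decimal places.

At P = 25.3, I = 17290: Q = 866.989.
Holding P constant, ∂Q/∂I = -2.56/(2√I) = -0.00973447.
η_I = (∂Q/∂I)·(I/Q) = -0.00973447 × (17290/866.989) = -0.194.

-0.194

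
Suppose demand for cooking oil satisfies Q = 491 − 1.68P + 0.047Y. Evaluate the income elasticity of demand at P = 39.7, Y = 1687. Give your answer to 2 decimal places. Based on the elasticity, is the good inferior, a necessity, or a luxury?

At P = 39.7, Y = 1687: Q = 503.593.
Holding P constant, ∂Q/∂Y = 0.047.
η_Y = (∂Q/∂Y)·(Y/Q) = 0.047 × (1687/503.593) = 0.16.
Since 0 < η < 1, this is a necessity.

0.16 (necessity)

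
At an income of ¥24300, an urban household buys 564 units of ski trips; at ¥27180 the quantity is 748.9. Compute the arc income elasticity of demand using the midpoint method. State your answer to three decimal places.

2.517

ΔQ = 748.9 − 564 = 184.9; midpoint Q̄ = (564 + 748.9)/2 = 656.45.
ΔI = 27180 − 24300 = 2880; midpoint Ī = (24300 + 27180)/2 = 25740.
η = (ΔQ/Q̄) ÷ (ΔI/Ī) = (184.9/656.45) ÷ (2880/25740) = 2.517.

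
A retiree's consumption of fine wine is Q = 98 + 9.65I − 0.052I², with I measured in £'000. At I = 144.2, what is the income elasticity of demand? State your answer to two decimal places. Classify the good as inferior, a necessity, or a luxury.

-1.89 (inferior good)

At I = 144.2: Q = 408.2607.
dQ/dI = 9.65 − 0.104I = -5.34680.
η = (dQ/dI)·(I/Q) = -5.34680 × (144.2/408.2607) = -1.89.
η < 0 ⇒ inferior good.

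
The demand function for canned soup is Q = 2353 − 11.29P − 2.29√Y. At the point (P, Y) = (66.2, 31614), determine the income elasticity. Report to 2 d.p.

At P = 66.2, Y = 31614: Q = 1198.433.
Holding P constant, ∂Q/∂Y = -2.29/(2√Y) = -0.0064397.
η_Y = (∂Q/∂Y)·(Y/Q) = -0.0064397 × (31614/1198.433) = -0.17.

-0.17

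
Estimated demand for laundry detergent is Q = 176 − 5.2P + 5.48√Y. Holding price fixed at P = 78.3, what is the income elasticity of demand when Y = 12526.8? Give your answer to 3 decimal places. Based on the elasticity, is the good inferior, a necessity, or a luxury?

At P = 78.3, Y = 12526.8: Q = 382.179.
Holding P constant, ∂Q/∂Y = 5.48/(2√Y) = 0.0244811.
η_Y = (∂Q/∂Y)·(Y/Q) = 0.0244811 × (12526.8/382.179) = 0.802.
Since 0 < η < 1, this is a necessity.

0.802 (necessity)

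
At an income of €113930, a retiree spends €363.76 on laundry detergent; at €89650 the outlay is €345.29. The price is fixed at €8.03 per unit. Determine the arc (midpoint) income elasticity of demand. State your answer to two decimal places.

With a constant price, Q₁ = 363.76/8.03 = 45.300 and Q₂ = 345.29/8.03 = 43.000 (equivalently, work directly with expenditure since P cancels).
Midpoint %ΔQ = (345.29 − 363.76)/354.53 = -0.05210; midpoint %ΔI = (89650 − 113930)/101790 = -0.23853.
η = -0.05210 / -0.23853 = 0.22.

0.22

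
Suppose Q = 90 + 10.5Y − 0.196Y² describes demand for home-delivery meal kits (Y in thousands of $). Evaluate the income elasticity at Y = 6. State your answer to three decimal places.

At Y = 6: Q = 145.9440.
dQ/dY = 10.5 − 0.392Y = 8.14800.
η = (dQ/dY)·(Y/Q) = 8.14800 × (6/145.9440) = 0.335.

0.335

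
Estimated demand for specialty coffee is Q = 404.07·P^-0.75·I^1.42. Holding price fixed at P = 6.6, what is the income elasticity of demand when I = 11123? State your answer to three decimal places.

For a multiplicative demand Q = A·P^α·I^β, the income elasticity is β everywhere.
Here β = 1.42, so η = 1.420.

1.420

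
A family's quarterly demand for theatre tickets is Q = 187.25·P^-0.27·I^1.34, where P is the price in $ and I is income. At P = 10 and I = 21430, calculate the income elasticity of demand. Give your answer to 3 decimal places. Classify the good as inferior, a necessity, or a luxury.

For a multiplicative demand Q = A·P^α·I^β, the income elasticity is β everywhere.
Here β = 1.34, so η = 1.340.
Since η > 1, this is a luxury.

1.340 (luxury)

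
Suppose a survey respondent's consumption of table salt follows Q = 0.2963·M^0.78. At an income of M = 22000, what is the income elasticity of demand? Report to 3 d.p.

For Q = A·M^β the income elasticity is constant and equal to β.
Here β = 0.78, so η = 0.780.

0.780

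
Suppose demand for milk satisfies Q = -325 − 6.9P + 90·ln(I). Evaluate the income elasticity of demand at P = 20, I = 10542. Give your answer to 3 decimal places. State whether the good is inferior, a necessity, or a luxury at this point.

0.243 (necessity)

At P = 20, I = 10542: Q = 370.681.
Holding P constant, ∂Q/∂I = 90/I = 0.00853728.
η_I = (∂Q/∂I)·(I/Q) = 0.00853728 × (10542/370.681) = 0.243.
Since 0 < η < 1, this is a necessity.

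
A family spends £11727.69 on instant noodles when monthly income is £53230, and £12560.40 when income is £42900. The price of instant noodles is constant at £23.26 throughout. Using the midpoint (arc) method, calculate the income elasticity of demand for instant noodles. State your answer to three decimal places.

With a constant price, Q₁ = 11727.69/23.26 = 504.200 and Q₂ = 12560.40/23.26 = 540.000 (equivalently, work directly with expenditure since P cancels).
Midpoint %ΔQ = (12560.40 − 11727.69)/12144.05 = 0.06857; midpoint %ΔI = (42900 − 53230)/48065 = -0.21492.
η = 0.06857 / -0.21492 = -0.319.

-0.319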